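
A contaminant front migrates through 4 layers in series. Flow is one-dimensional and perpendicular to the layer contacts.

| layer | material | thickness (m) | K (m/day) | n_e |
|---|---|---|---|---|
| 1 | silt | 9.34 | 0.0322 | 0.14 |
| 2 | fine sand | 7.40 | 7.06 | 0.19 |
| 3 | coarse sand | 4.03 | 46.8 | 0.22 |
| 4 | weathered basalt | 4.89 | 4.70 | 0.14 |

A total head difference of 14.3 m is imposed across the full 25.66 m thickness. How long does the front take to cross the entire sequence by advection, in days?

With flow normal to the layers, continuity requires the same specific discharge q through every layer.
Σ(b_i/K_i) = 9.34/0.0322 + 7.40/7.06 + 4.03/46.8 + 4.89/4.70 = 292.2 d.
q = Δh / Σ(b_i/K_i) = 14.3 / 292.2 = 0.04893 m/day.
In each layer the seepage velocity is v_i = q/n_i, so the layer transit time is t_i = b_i·n_i / q:
  layer 1 (silt): t_1 = 9.34 × 0.14 / 0.04893 = 26.72 d
  layer 2 (fine sand): t_2 = 7.40 × 0.19 / 0.04893 = 28.73 d
  layer 3 (coarse sand): t_3 = 4.03 × 0.22 / 0.04893 = 18.12 d
  layer 4 (weathered basalt): t_4 = 4.89 × 0.14 / 0.04893 = 13.99 d
Total t = Σ t_i = 87.56 days.

87.6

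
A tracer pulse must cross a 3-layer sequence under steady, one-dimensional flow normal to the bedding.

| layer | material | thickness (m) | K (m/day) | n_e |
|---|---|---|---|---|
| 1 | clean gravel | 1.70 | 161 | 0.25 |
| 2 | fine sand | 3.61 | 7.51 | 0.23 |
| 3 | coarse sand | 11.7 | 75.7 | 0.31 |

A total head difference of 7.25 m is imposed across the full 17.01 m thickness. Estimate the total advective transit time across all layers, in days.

0.435

With flow normal to the layers, continuity requires the same specific discharge q through every layer.
Σ(b_i/K_i) = 1.70/161 + 3.61/7.51 + 11.7/75.7 = 0.6458 d.
q = Δh / Σ(b_i/K_i) = 7.25 / 0.6458 = 11.23 m/day.
In each layer the seepage velocity is v_i = q/n_i, so the layer transit time is t_i = b_i·n_i / q:
  layer 1 (clean gravel): t_1 = 1.70 × 0.25 / 11.23 = 0.03786 d
  layer 2 (fine sand): t_2 = 3.61 × 0.23 / 11.23 = 0.07396 d
  layer 3 (coarse sand): t_3 = 11.7 × 0.31 / 11.23 = 0.3231 d
Total t = Σ t_i = 0.4349 days.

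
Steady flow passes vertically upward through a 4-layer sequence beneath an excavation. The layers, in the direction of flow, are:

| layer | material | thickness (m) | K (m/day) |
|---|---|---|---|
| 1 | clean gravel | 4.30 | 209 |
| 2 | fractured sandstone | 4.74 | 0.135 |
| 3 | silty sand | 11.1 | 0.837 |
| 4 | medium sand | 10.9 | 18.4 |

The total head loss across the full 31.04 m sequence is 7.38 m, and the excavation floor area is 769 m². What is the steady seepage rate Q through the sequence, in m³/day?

116

Flow is perpendicular to layering, so the layers act in series and the equivalent K is the thickness-weighted harmonic mean.
Total thickness L = 4.30 + 4.74 + 11.1 + 10.9 = 31.04 m.
Σ(b_i/K_i) = 4.30/209 + 4.74/0.135 + 11.1/0.837 + 10.9/18.4 = 48.99 d.
K_eq = L / Σ(b_i/K_i) = 31.04 / 48.99 = 0.6337 m/day.
Q = K_eq · A · (Δh/L) = 0.6337 × 769 × (7.38/31.04) = 115.9 m³/day.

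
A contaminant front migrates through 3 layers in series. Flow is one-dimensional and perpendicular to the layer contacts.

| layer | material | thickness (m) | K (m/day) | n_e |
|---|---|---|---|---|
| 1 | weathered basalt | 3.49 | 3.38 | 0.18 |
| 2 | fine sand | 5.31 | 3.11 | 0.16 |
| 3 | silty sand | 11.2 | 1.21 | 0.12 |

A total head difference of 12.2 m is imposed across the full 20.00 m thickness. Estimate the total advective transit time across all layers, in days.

With flow normal to the layers, continuity requires the same specific discharge q through every layer.
Σ(b_i/K_i) = 3.49/3.38 + 5.31/3.11 + 11.2/1.21 = 12.00 d.
q = Δh / Σ(b_i/K_i) = 12.2 / 12.00 = 1.017 m/day.
In each layer the seepage velocity is v_i = q/n_i, so the layer transit time is t_i = b_i·n_i / q:
  layer 1 (weathered basalt): t_1 = 3.49 × 0.18 / 1.017 = 0.6177 d
  layer 2 (fine sand): t_2 = 5.31 × 0.16 / 1.017 = 0.8354 d
  layer 3 (silty sand): t_3 = 11.2 × 0.12 / 1.017 = 1.322 d
Total t = Σ t_i = 2.775 days.

2.77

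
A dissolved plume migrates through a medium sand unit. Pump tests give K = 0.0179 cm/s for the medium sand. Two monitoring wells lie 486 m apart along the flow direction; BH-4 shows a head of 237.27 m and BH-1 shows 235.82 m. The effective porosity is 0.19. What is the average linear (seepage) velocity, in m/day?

0.243

Convert K: 0.0179 cm/s × 864 = 15.47 m/day.
Hydraulic gradient i = (237.27 − 235.82) / 486 = 1.45 / 486 = 0.002984.
Darcy flux q = K · i = 15.47 × 0.002984 = 0.04614 m/day.
Seepage velocity v = q / n_e = 0.04614 / 0.19 = 0.2429 m/day.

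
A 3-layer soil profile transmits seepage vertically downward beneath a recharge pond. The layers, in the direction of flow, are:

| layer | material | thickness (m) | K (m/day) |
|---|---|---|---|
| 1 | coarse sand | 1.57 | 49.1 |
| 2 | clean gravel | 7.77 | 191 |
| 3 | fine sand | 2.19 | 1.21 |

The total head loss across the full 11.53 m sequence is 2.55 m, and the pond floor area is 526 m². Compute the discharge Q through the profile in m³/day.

712

Flow is perpendicular to layering, so the layers act in series and the equivalent K is the thickness-weighted harmonic mean.
Total thickness L = 1.57 + 7.77 + 2.19 = 11.53 m.
Σ(b_i/K_i) = 1.57/49.1 + 7.77/191 + 2.19/1.21 = 1.883 d.
K_eq = L / Σ(b_i/K_i) = 11.53 / 1.883 = 6.125 m/day.
Q = K_eq · A · (Δh/L) = 6.125 × 526 × (2.55/11.53) = 712.5 m³/day.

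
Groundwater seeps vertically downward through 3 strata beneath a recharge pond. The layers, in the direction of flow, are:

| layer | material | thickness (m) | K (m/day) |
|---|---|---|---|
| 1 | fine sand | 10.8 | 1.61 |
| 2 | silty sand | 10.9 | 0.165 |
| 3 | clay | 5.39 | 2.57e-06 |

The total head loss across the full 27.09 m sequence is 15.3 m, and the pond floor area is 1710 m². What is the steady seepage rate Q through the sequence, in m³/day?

Flow is perpendicular to layering, so the layers act in series and the equivalent K is the thickness-weighted harmonic mean.
Total thickness L = 10.8 + 10.9 + 5.39 = 27.09 m.
Σ(b_i/K_i) = 10.8/1.61 + 10.9/0.165 + 5.39/2.57e-06 = 2.097e+06 d.
K_eq = L / Σ(b_i/K_i) = 27.09 / 2.097e+06 = 1.292e-05 m/day.
Q = K_eq · A · (Δh/L) = 1.292e-05 × 1710 × (15.3/27.09) = 0.01247 m³/day.

0.0125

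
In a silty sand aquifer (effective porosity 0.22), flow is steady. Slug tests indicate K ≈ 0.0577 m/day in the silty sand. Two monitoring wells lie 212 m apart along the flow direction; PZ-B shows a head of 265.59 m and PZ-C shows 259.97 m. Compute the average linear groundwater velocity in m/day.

Hydraulic gradient i = (265.59 − 259.97) / 212 = 5.62 / 212 = 0.02651.
Darcy flux q = K · i = 0.05770 × 0.02651 = 0.001530 m/day.
Seepage velocity v = q / n_e = 0.001530 / 0.22 = 0.006953 m/day.

0.00695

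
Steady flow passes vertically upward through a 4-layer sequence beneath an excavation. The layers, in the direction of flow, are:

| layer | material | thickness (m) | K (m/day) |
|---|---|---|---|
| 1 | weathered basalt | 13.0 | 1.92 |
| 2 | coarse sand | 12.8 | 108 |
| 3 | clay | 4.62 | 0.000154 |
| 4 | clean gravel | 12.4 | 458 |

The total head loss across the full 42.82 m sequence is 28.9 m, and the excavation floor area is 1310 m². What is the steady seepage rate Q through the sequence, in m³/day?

1.26

Flow is perpendicular to layering, so the layers act in series and the equivalent K is the thickness-weighted harmonic mean.
Total thickness L = 13.0 + 12.8 + 4.62 + 12.4 = 42.82 m.
Σ(b_i/K_i) = 13.0/1.92 + 12.8/108 + 4.62/0.000154 + 12.4/458 = 30007 d.
K_eq = L / Σ(b_i/K_i) = 42.82 / 30007 = 0.001427 m/day.
Q = K_eq · A · (Δh/L) = 0.001427 × 1310 × (28.9/42.82) = 1.262 m³/day.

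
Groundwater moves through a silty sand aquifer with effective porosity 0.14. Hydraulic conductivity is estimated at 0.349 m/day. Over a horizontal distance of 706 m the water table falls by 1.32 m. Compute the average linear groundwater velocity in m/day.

Hydraulic gradient i = Δh / L = 1.32 / 706 = 0.001870.
Darcy flux q = K · i = 0.3490 × 0.001870 = 0.0006525 m/day.
Seepage velocity v = q / n_e = 0.0006525 / 0.14 = 0.004661 m/day.

0.00466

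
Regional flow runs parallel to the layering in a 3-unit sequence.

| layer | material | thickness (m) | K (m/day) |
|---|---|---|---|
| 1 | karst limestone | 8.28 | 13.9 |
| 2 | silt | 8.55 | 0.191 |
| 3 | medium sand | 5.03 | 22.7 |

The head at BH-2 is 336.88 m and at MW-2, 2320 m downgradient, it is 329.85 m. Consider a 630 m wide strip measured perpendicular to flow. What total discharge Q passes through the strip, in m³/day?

Flow is parallel to layering, so each bed carries its own Darcy discharge and the transmissivities add.
Σ(K_i·b_i) = 13.9×8.28 + 0.191×8.55 + 22.7×5.03 = 230.9 m²/day.
Hydraulic gradient i = (336.88 − 329.85) / 2320 = 7.03 / 2320 = 0.003030.
Q = Σ(K_i·b_i) · W · i = 230.9 × 630 × 0.003030 = 440.8 m³/day.

441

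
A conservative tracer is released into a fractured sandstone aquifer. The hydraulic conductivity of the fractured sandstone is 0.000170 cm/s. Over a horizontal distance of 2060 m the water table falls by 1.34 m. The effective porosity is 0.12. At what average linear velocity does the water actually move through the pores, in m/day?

0.000796

Convert K: 0.000170 cm/s × 864 = 0.1469 m/day.
Hydraulic gradient i = Δh / L = 1.34 / 2060 = 0.0006505.
Darcy flux q = K · i = 0.1469 × 0.0006505 = 9.554e-05 m/day.
Seepage velocity v = q / n_e = 9.554e-05 / 0.12 = 0.0007962 m/day.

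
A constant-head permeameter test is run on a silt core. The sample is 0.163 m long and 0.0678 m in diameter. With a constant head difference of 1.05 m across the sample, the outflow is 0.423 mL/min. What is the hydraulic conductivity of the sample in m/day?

Cross-sectional area A = π·(d/2)² = π × (0.0678/2)² = 0.003610 m².
Convert discharge: 0.423 mL/min = 7.050e-09 m³/s.
Darcy's law rearranged: K = Q·L / (A·Δh) = 7.050e-09 × 0.163 / (0.003610 × 1.05) = 3.031e-07 m/s = 0.02619 m/day.

0.0262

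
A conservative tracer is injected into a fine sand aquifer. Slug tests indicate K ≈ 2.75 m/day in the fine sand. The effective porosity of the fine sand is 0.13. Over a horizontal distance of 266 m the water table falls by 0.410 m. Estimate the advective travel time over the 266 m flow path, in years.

Hydraulic gradient i = Δh / L = 0.410 / 266 = 0.001541.
Darcy flux q = K · i = 2.750 × 0.001541 = 0.004239 m/day.
Seepage velocity v = q / n_e = 0.004239 / 0.13 = 0.03261 m/day.
Travel time t = L / v = 266 / 0.03261 = 8158 days = 22.34 years.

22.3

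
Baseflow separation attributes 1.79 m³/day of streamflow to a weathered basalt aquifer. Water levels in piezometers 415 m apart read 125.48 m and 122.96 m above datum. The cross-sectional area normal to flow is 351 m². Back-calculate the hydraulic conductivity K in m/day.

Hydraulic gradient i = (125.48 − 122.96) / 415 = 2.52 / 415 = 0.006072.
From Q = K·A·i, K = Q / (A·i) = 1.79 / (351.0 × 0.006072) = 0.8398 m/day.

0.840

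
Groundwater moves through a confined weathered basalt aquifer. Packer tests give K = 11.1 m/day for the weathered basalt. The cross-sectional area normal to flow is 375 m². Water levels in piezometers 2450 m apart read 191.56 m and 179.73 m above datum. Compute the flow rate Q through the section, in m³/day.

Hydraulic gradient i = (191.56 − 179.73) / 2450 = 11.83 / 2450 = 0.004829.
Darcy's law: Q = K · A · i = 11.10 × 375.0 × 0.004829 = 20.10 m³/day.

20.1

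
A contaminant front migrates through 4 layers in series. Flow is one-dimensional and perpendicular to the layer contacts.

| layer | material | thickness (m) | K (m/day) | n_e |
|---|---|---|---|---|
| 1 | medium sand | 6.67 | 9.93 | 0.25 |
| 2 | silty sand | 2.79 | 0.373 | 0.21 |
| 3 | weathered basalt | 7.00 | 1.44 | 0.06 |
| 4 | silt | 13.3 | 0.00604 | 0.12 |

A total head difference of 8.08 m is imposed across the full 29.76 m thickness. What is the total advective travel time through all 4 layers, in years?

3.20

With flow normal to the layers, continuity requires the same specific discharge q through every layer.
Σ(b_i/K_i) = 6.67/9.93 + 2.79/0.373 + 7.00/1.44 + 13.3/0.00604 = 2215 d.
q = Δh / Σ(b_i/K_i) = 8.08 / 2215 = 0.003648 m/day.
In each layer the seepage velocity is v_i = q/n_i, so the layer transit time is t_i = b_i·n_i / q:
  layer 1 (medium sand): t_1 = 6.67 × 0.25 / 0.003648 = 457.1 d
  layer 2 (silty sand): t_2 = 2.79 × 0.21 / 0.003648 = 160.6 d
  layer 3 (weathered basalt): t_3 = 7.00 × 0.06 / 0.003648 = 115.1 d
  layer 4 (silt): t_4 = 13.3 × 0.12 / 0.003648 = 437.5 d
Total t = Σ t_i = 1170 days = 3.204 years.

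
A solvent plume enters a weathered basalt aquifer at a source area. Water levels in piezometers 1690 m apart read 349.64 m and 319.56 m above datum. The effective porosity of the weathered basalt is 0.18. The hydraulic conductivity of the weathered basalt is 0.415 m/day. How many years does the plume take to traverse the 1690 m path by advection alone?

113

Hydraulic gradient i = (349.64 − 319.56) / 1690 = 30.08 / 1690 = 0.01780.
Darcy flux q = K · i = 0.4150 × 0.01780 = 0.007387 m/day.
Seepage velocity v = q / n_e = 0.007387 / 0.18 = 0.04104 m/day.
Travel time t = L / v = 1690 / 0.04104 = 41183 days = 112.8 years.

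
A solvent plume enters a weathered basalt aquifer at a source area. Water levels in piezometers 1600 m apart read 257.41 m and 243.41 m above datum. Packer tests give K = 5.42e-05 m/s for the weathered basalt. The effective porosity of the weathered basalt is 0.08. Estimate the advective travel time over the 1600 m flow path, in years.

8.55

Convert K: 5.42e-05 m/s × 86400 = 4.683 m/day.
Hydraulic gradient i = (257.41 − 243.41) / 1600 = 14 / 1600 = 0.008750.
Darcy flux q = K · i = 4.683 × 0.008750 = 0.04098 m/day.
Seepage velocity v = q / n_e = 0.04098 / 0.08 = 0.5122 m/day.
Travel time t = L / v = 1600 / 0.5122 = 3124 days = 8.553 years.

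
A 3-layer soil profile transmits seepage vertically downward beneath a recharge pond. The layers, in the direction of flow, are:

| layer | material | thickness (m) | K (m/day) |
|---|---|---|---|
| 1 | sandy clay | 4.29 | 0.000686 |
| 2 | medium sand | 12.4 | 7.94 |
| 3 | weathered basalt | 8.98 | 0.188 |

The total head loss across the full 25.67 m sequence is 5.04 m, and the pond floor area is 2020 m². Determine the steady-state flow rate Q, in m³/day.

Flow is perpendicular to layering, so the layers act in series and the equivalent K is the thickness-weighted harmonic mean.
Total thickness L = 4.29 + 12.4 + 8.98 = 25.67 m.
Σ(b_i/K_i) = 4.29/0.000686 + 12.4/7.94 + 8.98/0.188 = 6303 d.
K_eq = L / Σ(b_i/K_i) = 25.67 / 6303 = 0.004073 m/day.
Q = K_eq · A · (Δh/L) = 0.004073 × 2020 × (5.04/25.67) = 1.615 m³/day.

1.62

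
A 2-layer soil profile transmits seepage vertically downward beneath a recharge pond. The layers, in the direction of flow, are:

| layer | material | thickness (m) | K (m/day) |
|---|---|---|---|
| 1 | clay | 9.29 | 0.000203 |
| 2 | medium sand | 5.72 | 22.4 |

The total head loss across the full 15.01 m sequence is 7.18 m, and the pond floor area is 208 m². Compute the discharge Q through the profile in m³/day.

Flow is perpendicular to layering, so the layers act in series and the equivalent K is the thickness-weighted harmonic mean.
Total thickness L = 9.29 + 5.72 = 15.01 m.
Σ(b_i/K_i) = 9.29/0.000203 + 5.72/22.4 = 45764 d.
K_eq = L / Σ(b_i/K_i) = 15.01 / 45764 = 0.0003280 m/day.
Q = K_eq · A · (Δh/L) = 0.0003280 × 208 × (7.18/15.01) = 0.03263 m³/day.

0.0326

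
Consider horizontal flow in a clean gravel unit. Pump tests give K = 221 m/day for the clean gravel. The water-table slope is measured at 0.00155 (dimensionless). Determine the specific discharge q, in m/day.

0.343

Hydraulic gradient i = 0.00155.
Specific discharge q = K · i = 221.0 × 0.001550 = 0.3425 m/day.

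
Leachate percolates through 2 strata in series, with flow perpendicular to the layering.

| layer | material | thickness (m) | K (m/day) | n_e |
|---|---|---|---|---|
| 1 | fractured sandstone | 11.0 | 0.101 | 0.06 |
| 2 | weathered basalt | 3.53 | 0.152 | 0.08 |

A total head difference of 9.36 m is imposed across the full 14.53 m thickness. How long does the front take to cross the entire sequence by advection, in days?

13.3

With flow normal to the layers, continuity requires the same specific discharge q through every layer.
Σ(b_i/K_i) = 11.0/0.101 + 3.53/0.152 = 132.1 d.
q = Δh / Σ(b_i/K_i) = 9.36 / 132.1 = 0.07084 m/day.
In each layer the seepage velocity is v_i = q/n_i, so the layer transit time is t_i = b_i·n_i / q:
  layer 1 (fractured sandstone): t_1 = 11.0 × 0.06 / 0.07084 = 9.317 d
  layer 2 (weathered basalt): t_2 = 3.53 × 0.08 / 0.07084 = 3.987 d
Total t = Σ t_i = 13.30 days.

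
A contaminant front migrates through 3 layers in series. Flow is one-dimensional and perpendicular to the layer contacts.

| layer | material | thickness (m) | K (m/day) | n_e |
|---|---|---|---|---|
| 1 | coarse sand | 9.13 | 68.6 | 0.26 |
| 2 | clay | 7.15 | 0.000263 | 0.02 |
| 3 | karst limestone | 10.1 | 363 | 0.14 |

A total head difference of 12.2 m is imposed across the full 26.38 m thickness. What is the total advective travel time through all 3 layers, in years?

24.0

With flow normal to the layers, continuity requires the same specific discharge q through every layer.
Σ(b_i/K_i) = 9.13/68.6 + 7.15/0.000263 + 10.1/363 = 27186 d.
q = Δh / Σ(b_i/K_i) = 12.2 / 27186 = 0.0004488 m/day.
In each layer the seepage velocity is v_i = q/n_i, so the layer transit time is t_i = b_i·n_i / q:
  layer 1 (coarse sand): t_1 = 9.13 × 0.26 / 0.0004488 = 5290 d
  layer 2 (clay): t_2 = 7.15 × 0.02 / 0.0004488 = 318.7 d
  layer 3 (karst limestone): t_3 = 10.1 × 0.14 / 0.0004488 = 3151 d
Total t = Σ t_i = 8759 days = 23.98 years.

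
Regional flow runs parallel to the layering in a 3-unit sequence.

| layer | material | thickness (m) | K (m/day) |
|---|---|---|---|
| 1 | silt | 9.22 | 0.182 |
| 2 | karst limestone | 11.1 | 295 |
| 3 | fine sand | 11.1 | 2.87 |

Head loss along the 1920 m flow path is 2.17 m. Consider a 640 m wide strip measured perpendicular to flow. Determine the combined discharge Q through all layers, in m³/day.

2390

Flow is parallel to layering, so each bed carries its own Darcy discharge and the transmissivities add.
Σ(K_i·b_i) = 0.182×9.22 + 295×11.1 + 2.87×11.1 = 3308 m²/day.
Hydraulic gradient i = Δh / L = 2.17 / 1920 = 0.001130.
Q = Σ(K_i·b_i) · W · i = 3308 × 640 × 0.001130 = 2393 m³/day.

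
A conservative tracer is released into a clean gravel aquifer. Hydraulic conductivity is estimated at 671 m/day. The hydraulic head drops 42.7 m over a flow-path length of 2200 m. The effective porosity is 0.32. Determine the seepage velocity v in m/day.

Hydraulic gradient i = Δh / L = 42.7 / 2200 = 0.01941.
Darcy flux q = K · i = 671.0 × 0.01941 = 13.02 m/day.
Seepage velocity v = q / n_e = 13.02 / 0.32 = 40.70 m/day.

40.7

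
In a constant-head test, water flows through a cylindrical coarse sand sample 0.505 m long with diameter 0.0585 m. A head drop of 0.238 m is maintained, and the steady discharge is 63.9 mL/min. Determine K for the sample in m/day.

72.6

Cross-sectional area A = π·(d/2)² = π × (0.0585/2)² = 0.002688 m².
Convert discharge: 63.9 mL/min = 1.065e-06 m³/s.
Darcy's law rearranged: K = Q·L / (A·Δh) = 1.065e-06 × 0.505 / (0.002688 × 0.238) = 0.0008407 m/s = 72.64 m/day.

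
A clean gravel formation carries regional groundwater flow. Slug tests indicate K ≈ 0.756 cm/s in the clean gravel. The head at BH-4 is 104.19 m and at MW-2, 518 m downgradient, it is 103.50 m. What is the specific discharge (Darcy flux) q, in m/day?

0.870

Convert K: 0.756 cm/s × 864 = 653.2 m/day.
Hydraulic gradient i = (104.19 − 103.50) / 518 = 0.69 / 518 = 0.001332.
Specific discharge q = K · i = 653.2 × 0.001332 = 0.8701 m/day.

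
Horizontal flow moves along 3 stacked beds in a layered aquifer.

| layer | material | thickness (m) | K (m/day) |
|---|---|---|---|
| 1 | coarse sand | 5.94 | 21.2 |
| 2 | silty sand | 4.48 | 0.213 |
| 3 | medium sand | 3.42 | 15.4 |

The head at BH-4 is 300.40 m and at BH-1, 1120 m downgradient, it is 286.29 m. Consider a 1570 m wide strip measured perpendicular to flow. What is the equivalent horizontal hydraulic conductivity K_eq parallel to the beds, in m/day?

Flow is parallel to layering, so each bed carries its own Darcy discharge and the transmissivities add.
Σ(K_i·b_i) = 21.2×5.94 + 0.213×4.48 + 15.4×3.42 = 179.6 m²/day.
Total thickness b = 13.84 m, so K_eq = Σ(K_i·b_i)/b = 12.97 m/day.

13.0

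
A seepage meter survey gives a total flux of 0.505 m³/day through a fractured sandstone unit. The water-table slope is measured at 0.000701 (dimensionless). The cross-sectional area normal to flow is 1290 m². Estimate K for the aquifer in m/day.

Hydraulic gradient i = 0.000701.
From Q = K·A·i, K = Q / (A·i) = 0.505 / (1290 × 0.0007010) = 0.5584 m/day.

0.558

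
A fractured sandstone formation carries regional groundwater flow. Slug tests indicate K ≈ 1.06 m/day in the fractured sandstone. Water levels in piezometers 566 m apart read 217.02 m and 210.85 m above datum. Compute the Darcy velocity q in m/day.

Hydraulic gradient i = (217.02 − 210.85) / 566 = 6.17 / 566 = 0.01090.
Specific discharge q = K · i = 1.060 × 0.01090 = 0.01156 m/day.

0.0116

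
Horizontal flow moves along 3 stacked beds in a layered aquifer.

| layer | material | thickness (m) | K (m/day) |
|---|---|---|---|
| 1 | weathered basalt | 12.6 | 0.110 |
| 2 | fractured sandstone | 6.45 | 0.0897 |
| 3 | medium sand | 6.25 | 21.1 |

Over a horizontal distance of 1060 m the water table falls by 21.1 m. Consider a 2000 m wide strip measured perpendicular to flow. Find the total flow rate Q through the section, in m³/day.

Flow is parallel to layering, so each bed carries its own Darcy discharge and the transmissivities add.
Σ(K_i·b_i) = 0.110×12.6 + 0.0897×6.45 + 21.1×6.25 = 133.8 m²/day.
Hydraulic gradient i = Δh / L = 21.1 / 1060 = 0.01991.
Q = Σ(K_i·b_i) · W · i = 133.8 × 2000 × 0.01991 = 5328 m³/day.

5330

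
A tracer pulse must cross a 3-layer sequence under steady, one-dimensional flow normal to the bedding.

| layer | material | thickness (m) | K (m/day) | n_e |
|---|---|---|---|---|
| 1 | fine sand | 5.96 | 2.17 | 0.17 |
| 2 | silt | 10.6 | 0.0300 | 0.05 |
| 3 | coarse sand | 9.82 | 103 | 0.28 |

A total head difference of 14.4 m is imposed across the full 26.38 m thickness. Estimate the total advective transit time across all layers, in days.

106

With flow normal to the layers, continuity requires the same specific discharge q through every layer.
Σ(b_i/K_i) = 5.96/2.17 + 10.6/0.0300 + 9.82/103 = 356.2 d.
q = Δh / Σ(b_i/K_i) = 14.4 / 356.2 = 0.04043 m/day.
In each layer the seepage velocity is v_i = q/n_i, so the layer transit time is t_i = b_i·n_i / q:
  layer 1 (fine sand): t_1 = 5.96 × 0.17 / 0.04043 = 25.06 d
  layer 2 (silt): t_2 = 10.6 × 0.05 / 0.04043 = 13.11 d
  layer 3 (coarse sand): t_3 = 9.82 × 0.28 / 0.04043 = 68.01 d
Total t = Σ t_i = 106.2 days.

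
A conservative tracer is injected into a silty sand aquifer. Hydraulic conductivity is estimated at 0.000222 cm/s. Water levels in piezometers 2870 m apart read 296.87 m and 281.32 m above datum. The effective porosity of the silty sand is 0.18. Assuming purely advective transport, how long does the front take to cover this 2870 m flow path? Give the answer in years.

1360

Convert K: 0.000222 cm/s × 864 = 0.1918 m/day.
Hydraulic gradient i = (296.87 − 281.32) / 2870 = 15.55 / 2870 = 0.005418.
Darcy flux q = K · i = 0.1918 × 0.005418 = 0.001039 m/day.
Seepage velocity v = q / n_e = 0.001039 / 0.18 = 0.005774 m/day.
Travel time t = L / v = 2870 / 0.005774 = 4.971e+05 days = 1361 years.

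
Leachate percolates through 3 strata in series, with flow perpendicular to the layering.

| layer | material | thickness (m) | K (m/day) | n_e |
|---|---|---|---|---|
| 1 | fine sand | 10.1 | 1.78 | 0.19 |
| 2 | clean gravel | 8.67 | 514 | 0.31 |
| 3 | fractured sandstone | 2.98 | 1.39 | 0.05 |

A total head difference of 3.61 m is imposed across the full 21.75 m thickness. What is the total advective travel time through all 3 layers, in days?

10.3

With flow normal to the layers, continuity requires the same specific discharge q through every layer.
Σ(b_i/K_i) = 10.1/1.78 + 8.67/514 + 2.98/1.39 = 7.835 d.
q = Δh / Σ(b_i/K_i) = 3.61 / 7.835 = 0.4608 m/day.
In each layer the seepage velocity is v_i = q/n_i, so the layer transit time is t_i = b_i·n_i / q:
  layer 1 (fine sand): t_1 = 10.1 × 0.19 / 0.4608 = 4.165 d
  layer 2 (clean gravel): t_2 = 8.67 × 0.31 / 0.4608 = 5.833 d
  layer 3 (fractured sandstone): t_3 = 2.98 × 0.05 / 0.4608 = 0.3234 d
Total t = Σ t_i = 10.32 days.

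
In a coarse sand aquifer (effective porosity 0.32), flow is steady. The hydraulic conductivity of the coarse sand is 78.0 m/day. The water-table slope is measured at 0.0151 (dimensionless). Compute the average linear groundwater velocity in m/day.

Hydraulic gradient i = 0.0151.
Darcy flux q = K · i = 78.00 × 0.01510 = 1.178 m/day.
Seepage velocity v = q / n_e = 1.178 / 0.32 = 3.681 m/day.

3.68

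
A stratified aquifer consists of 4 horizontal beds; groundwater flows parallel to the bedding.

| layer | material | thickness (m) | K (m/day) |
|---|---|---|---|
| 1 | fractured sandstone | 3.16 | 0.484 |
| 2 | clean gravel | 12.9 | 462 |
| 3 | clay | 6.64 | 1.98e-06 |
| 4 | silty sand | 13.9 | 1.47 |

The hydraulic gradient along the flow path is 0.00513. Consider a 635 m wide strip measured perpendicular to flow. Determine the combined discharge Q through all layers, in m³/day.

19500

Flow is parallel to layering, so each bed carries its own Darcy discharge and the transmissivities add.
Σ(K_i·b_i) = 0.484×3.16 + 462×12.9 + 1.98e-06×6.64 + 1.47×13.9 = 5982 m²/day.
Hydraulic gradient i = 0.00513.
Q = Σ(K_i·b_i) · W · i = 5982 × 635 × 0.005130 = 19486 m³/day.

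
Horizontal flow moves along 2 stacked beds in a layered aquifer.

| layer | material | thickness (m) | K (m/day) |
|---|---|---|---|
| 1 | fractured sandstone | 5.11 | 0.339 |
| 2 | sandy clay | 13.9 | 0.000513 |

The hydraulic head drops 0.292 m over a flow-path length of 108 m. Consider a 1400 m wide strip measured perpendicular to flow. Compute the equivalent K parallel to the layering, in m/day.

Flow is parallel to layering, so each bed carries its own Darcy discharge and the transmissivities add.
Σ(K_i·b_i) = 0.339×5.11 + 0.000513×13.9 = 1.739 m²/day.
Total thickness b = 19.01 m, so K_eq = Σ(K_i·b_i)/b = 0.09150 m/day.

0.0915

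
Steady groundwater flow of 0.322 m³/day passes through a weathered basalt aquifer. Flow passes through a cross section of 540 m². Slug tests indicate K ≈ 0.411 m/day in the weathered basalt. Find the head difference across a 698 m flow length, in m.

From Q = K·A·i, i = Q / (K·A) = 0.322 / (0.4110 × 540.0) = 0.001451.
Head loss Δh = i · L = 0.001451 × 698 = 1.013 m.

1.01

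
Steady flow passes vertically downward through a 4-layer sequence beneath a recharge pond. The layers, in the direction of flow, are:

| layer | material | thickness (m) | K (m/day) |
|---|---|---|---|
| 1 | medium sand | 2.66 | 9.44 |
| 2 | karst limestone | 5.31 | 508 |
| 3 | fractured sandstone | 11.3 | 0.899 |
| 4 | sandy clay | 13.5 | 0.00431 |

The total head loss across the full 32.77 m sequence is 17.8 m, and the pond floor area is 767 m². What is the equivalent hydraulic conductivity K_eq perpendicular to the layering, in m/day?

0.0104

Flow is perpendicular to layering, so the layers act in series and the equivalent K is the thickness-weighted harmonic mean.
Total thickness L = 2.66 + 5.31 + 11.3 + 13.5 = 32.77 m.
Σ(b_i/K_i) = 2.66/9.44 + 5.31/508 + 11.3/0.899 + 13.5/0.00431 = 3145 d.
K_eq = L / Σ(b_i/K_i) = 32.77 / 3145 = 0.01042 m/day.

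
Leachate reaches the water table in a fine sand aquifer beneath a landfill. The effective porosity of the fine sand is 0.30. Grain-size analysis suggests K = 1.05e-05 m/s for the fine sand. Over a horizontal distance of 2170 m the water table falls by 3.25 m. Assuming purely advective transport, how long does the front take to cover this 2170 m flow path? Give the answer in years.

Convert K: 1.05e-05 m/s × 86400 = 0.9072 m/day.
Hydraulic gradient i = Δh / L = 3.25 / 2170 = 0.001498.
Darcy flux q = K · i = 0.9072 × 0.001498 = 0.001359 m/day.
Seepage velocity v = q / n_e = 0.001359 / 0.30 = 0.004529 m/day.
Travel time t = L / v = 2170 / 0.004529 = 4.791e+05 days = 1312 years.

1310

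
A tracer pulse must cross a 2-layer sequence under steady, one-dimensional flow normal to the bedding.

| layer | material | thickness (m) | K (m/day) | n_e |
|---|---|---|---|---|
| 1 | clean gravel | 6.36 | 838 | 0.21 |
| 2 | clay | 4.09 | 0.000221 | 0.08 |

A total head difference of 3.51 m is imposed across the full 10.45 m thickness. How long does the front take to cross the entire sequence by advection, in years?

24.0

With flow normal to the layers, continuity requires the same specific discharge q through every layer.
Σ(b_i/K_i) = 6.36/838 + 4.09/0.000221 = 18507 d.
q = Δh / Σ(b_i/K_i) = 3.51 / 18507 = 0.0001897 m/day.
In each layer the seepage velocity is v_i = q/n_i, so the layer transit time is t_i = b_i·n_i / q:
  layer 1 (clean gravel): t_1 = 6.36 × 0.21 / 0.0001897 = 7042 d
  layer 2 (clay): t_2 = 4.09 × 0.08 / 0.0001897 = 1725 d
Total t = Σ t_i = 8767 days = 24.00 years.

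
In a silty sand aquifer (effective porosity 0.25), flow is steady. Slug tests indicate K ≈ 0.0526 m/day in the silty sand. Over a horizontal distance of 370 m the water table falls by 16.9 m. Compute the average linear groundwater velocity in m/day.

Hydraulic gradient i = Δh / L = 16.9 / 370 = 0.04568.
Darcy flux q = K · i = 0.05260 × 0.04568 = 0.002403 m/day.
Seepage velocity v = q / n_e = 0.002403 / 0.25 = 0.009610 m/day.

0.00961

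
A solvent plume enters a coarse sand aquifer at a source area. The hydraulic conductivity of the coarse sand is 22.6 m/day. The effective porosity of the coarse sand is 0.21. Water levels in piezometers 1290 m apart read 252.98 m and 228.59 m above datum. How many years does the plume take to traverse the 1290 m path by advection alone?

1.74

Hydraulic gradient i = (252.98 − 228.59) / 1290 = 24.39 / 1290 = 0.01891.
Darcy flux q = K · i = 22.60 × 0.01891 = 0.4273 m/day.
Seepage velocity v = q / n_e = 0.4273 / 0.21 = 2.035 m/day.
Travel time t = L / v = 1290 / 2.035 = 634.0 days = 1.736 years.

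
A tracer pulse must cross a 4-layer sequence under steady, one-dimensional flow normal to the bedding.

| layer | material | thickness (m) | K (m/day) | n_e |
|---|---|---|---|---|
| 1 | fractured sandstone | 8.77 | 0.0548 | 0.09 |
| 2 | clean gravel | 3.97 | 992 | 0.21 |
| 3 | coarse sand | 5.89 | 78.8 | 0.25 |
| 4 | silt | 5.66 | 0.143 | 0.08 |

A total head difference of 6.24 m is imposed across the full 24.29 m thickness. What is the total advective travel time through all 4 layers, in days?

With flow normal to the layers, continuity requires the same specific discharge q through every layer.
Σ(b_i/K_i) = 8.77/0.0548 + 3.97/992 + 5.89/78.8 + 5.66/0.143 = 199.7 d.
q = Δh / Σ(b_i/K_i) = 6.24 / 199.7 = 0.03125 m/day.
In each layer the seepage velocity is v_i = q/n_i, so the layer transit time is t_i = b_i·n_i / q:
  layer 1 (fractured sandstone): t_1 = 8.77 × 0.09 / 0.03125 = 25.26 d
  layer 2 (clean gravel): t_2 = 3.97 × 0.21 / 0.03125 = 26.68 d
  layer 3 (coarse sand): t_3 = 5.89 × 0.25 / 0.03125 = 47.12 d
  layer 4 (silt): t_4 = 5.66 × 0.08 / 0.03125 = 14.49 d
Total t = Σ t_i = 113.6 days.

114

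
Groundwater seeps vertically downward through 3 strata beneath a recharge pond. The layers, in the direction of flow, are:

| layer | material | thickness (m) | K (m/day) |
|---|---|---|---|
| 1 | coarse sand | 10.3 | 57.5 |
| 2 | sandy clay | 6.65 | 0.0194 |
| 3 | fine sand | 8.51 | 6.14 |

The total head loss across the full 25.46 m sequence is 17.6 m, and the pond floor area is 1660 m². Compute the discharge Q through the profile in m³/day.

Flow is perpendicular to layering, so the layers act in series and the equivalent K is the thickness-weighted harmonic mean.
Total thickness L = 10.3 + 6.65 + 8.51 = 25.46 m.
Σ(b_i/K_i) = 10.3/57.5 + 6.65/0.0194 + 8.51/6.14 = 344.3 d.
K_eq = L / Σ(b_i/K_i) = 25.46 / 344.3 = 0.07394 m/day.
Q = K_eq · A · (Δh/L) = 0.07394 × 1660 × (17.6/25.46) = 84.84 m³/day.

84.8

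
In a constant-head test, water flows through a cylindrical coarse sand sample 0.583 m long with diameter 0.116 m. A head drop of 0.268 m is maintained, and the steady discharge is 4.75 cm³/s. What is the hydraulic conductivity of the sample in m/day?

Cross-sectional area A = π·(d/2)² = π × (0.116/2)² = 0.01057 m².
Convert discharge: 4.75 cm³/s = 4.750e-06 m³/s.
Darcy's law rearranged: K = Q·L / (A·Δh) = 4.750e-06 × 0.583 / (0.01057 × 0.268) = 0.0009777 m/s = 84.48 m/day.

84.5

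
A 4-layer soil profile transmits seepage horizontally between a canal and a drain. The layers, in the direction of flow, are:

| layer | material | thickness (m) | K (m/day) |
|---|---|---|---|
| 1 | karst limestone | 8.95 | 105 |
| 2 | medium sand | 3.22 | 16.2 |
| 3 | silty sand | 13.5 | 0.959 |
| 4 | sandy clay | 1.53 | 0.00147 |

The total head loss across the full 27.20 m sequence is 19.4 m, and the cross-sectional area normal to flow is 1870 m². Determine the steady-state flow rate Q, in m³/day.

Flow is perpendicular to layering, so the layers act in series and the equivalent K is the thickness-weighted harmonic mean.
Total thickness L = 8.95 + 3.22 + 13.5 + 1.53 = 27.20 m.
Σ(b_i/K_i) = 8.95/105 + 3.22/16.2 + 13.5/0.959 + 1.53/0.00147 = 1055 d.
K_eq = L / Σ(b_i/K_i) = 27.20 / 1055 = 0.02578 m/day.
Q = K_eq · A · (Δh/L) = 0.02578 × 1870 × (19.4/27.20) = 34.38 m³/day.

34.4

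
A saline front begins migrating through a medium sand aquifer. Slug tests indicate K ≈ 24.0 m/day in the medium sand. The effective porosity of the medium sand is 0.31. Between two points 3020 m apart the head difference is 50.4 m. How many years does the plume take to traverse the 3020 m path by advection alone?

6.40

Hydraulic gradient i = Δh / L = 50.4 / 3020 = 0.01669.
Darcy flux q = K · i = 24.00 × 0.01669 = 0.4005 m/day.
Seepage velocity v = q / n_e = 0.4005 / 0.31 = 1.292 m/day.
Travel time t = L / v = 3020 / 1.292 = 2337 days = 6.399 years.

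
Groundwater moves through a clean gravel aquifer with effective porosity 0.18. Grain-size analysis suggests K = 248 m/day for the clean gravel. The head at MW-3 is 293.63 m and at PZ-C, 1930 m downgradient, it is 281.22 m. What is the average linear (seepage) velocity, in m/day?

Hydraulic gradient i = (293.63 − 281.22) / 1930 = 12.41 / 1930 = 0.006430.
Darcy flux q = K · i = 248.0 × 0.006430 = 1.595 m/day.
Seepage velocity v = q / n_e = 1.595 / 0.18 = 8.859 m/day.

8.86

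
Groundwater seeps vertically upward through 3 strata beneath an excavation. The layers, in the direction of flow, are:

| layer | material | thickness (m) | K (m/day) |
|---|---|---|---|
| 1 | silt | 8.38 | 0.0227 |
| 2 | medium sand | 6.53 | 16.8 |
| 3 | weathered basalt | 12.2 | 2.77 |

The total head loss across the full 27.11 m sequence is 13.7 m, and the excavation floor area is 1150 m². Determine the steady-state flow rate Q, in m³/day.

Flow is perpendicular to layering, so the layers act in series and the equivalent K is the thickness-weighted harmonic mean.
Total thickness L = 8.38 + 6.53 + 12.2 = 27.11 m.
Σ(b_i/K_i) = 8.38/0.0227 + 6.53/16.8 + 12.2/2.77 = 374.0 d.
K_eq = L / Σ(b_i/K_i) = 27.11 / 374.0 = 0.07250 m/day.
Q = K_eq · A · (Δh/L) = 0.07250 × 1150 × (13.7/27.11) = 42.13 m³/day.

42.1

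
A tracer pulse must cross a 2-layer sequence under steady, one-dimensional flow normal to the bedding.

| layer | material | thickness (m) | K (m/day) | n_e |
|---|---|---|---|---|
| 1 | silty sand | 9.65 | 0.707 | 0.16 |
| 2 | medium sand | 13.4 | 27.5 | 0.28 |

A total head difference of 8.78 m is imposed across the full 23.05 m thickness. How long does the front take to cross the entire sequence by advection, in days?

8.53

With flow normal to the layers, continuity requires the same specific discharge q through every layer.
Σ(b_i/K_i) = 9.65/0.707 + 13.4/27.5 = 14.14 d.
q = Δh / Σ(b_i/K_i) = 8.78 / 14.14 = 0.6211 m/day.
In each layer the seepage velocity is v_i = q/n_i, so the layer transit time is t_i = b_i·n_i / q:
  layer 1 (silty sand): t_1 = 9.65 × 0.16 / 0.6211 = 2.486 d
  layer 2 (medium sand): t_2 = 13.4 × 0.28 / 0.6211 = 6.041 d
Total t = Σ t_i = 8.527 days.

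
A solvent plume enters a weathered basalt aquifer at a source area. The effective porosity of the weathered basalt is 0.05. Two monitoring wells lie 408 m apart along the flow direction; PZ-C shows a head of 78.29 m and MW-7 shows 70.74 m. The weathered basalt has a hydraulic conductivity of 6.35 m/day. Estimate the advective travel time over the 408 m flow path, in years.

Hydraulic gradient i = (78.29 − 70.74) / 408 = 7.55 / 408 = 0.01850.
Darcy flux q = K · i = 6.350 × 0.01850 = 0.1175 m/day.
Seepage velocity v = q / n_e = 0.1175 / 0.05 = 2.350 m/day.
Travel time t = L / v = 408 / 2.350 = 173.6 days = 0.4753 years.

0.475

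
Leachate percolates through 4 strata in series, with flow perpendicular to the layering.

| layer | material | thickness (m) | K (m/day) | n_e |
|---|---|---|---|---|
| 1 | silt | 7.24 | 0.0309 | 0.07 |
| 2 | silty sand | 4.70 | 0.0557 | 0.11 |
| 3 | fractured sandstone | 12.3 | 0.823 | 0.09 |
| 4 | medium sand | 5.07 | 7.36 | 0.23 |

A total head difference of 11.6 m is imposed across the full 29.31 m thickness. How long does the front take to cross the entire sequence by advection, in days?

With flow normal to the layers, continuity requires the same specific discharge q through every layer.
Σ(b_i/K_i) = 7.24/0.0309 + 4.70/0.0557 + 12.3/0.823 + 5.07/7.36 = 334.3 d.
q = Δh / Σ(b_i/K_i) = 11.6 / 334.3 = 0.03470 m/day.
In each layer the seepage velocity is v_i = q/n_i, so the layer transit time is t_i = b_i·n_i / q:
  layer 1 (silt): t_1 = 7.24 × 0.07 / 0.03470 = 14.61 d
  layer 2 (silty sand): t_2 = 4.70 × 0.11 / 0.03470 = 14.90 d
  layer 3 (fractured sandstone): t_3 = 12.3 × 0.09 / 0.03470 = 31.90 d
  layer 4 (medium sand): t_4 = 5.07 × 0.23 / 0.03470 = 33.61 d
Total t = Σ t_i = 95.02 days.

95.0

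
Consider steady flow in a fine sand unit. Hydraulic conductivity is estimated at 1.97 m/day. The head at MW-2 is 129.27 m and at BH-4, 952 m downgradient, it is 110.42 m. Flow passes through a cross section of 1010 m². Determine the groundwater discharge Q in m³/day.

Hydraulic gradient i = (129.27 − 110.42) / 952 = 18.85 / 952 = 0.01980.
Darcy's law: Q = K · A · i = 1.970 × 1010 × 0.01980 = 39.40 m³/day.

39.4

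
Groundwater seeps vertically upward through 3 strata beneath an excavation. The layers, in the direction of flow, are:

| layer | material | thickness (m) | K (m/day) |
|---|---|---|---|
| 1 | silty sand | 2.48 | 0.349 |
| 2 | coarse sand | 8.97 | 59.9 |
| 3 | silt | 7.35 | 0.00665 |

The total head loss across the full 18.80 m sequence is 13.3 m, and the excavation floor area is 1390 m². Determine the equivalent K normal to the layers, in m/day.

Flow is perpendicular to layering, so the layers act in series and the equivalent K is the thickness-weighted harmonic mean.
Total thickness L = 2.48 + 8.97 + 7.35 = 18.80 m.
Σ(b_i/K_i) = 2.48/0.349 + 8.97/59.9 + 7.35/0.00665 = 1113 d.
K_eq = L / Σ(b_i/K_i) = 18.80 / 1113 = 0.01690 m/day.

0.0169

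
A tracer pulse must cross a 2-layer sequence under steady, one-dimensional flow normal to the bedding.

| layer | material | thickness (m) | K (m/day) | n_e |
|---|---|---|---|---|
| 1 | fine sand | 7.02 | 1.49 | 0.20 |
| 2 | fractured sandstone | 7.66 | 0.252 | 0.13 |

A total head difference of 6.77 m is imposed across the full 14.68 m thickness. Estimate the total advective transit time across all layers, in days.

With flow normal to the layers, continuity requires the same specific discharge q through every layer.
Σ(b_i/K_i) = 7.02/1.49 + 7.66/0.252 = 35.11 d.
q = Δh / Σ(b_i/K_i) = 6.77 / 35.11 = 0.1928 m/day.
In each layer the seepage velocity is v_i = q/n_i, so the layer transit time is t_i = b_i·n_i / q:
  layer 1 (fine sand): t_1 = 7.02 × 0.20 / 0.1928 = 7.281 d
  layer 2 (fractured sandstone): t_2 = 7.66 × 0.13 / 0.1928 = 5.164 d
Total t = Σ t_i = 12.45 days.

12.4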